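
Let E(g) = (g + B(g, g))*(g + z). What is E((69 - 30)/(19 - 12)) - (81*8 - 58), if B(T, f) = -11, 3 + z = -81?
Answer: -8048/49 ≈ -164.24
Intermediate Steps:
z = -84 (z = -3 - 81 = -84)
E(g) = (-84 + g)*(-11 + g) (E(g) = (g - 11)*(g - 84) = (-11 + g)*(-84 + g) = (-84 + g)*(-11 + g))
E((69 - 30)/(19 - 12)) - (81*8 - 58) = (924 + ((69 - 30)/(19 - 12))**2 - 95*(69 - 30)/(19 - 12)) - (81*8 - 58) = (924 + (39/7)**2 - 3705/7) - (648 - 58) = (924 + (39*(1/7))**2 - 3705/7) - 1*590 = (924 + (39/7)**2 - 95*39/7) - 590 = (924 + 1521/49 - 3705/7) - 590 = 20862/49 - 590 = -8048/49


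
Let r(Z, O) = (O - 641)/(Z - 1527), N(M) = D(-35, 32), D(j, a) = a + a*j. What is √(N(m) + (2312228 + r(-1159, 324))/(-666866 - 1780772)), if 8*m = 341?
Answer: 3*I*√1307403690340485338417/3287177834 ≈ 32.999*I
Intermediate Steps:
m = 341/8 (m = (⅛)*341 = 341/8 ≈ 42.625)
N(M) = -1088 (N(M) = 32*(1 - 35) = 32*(-34) = -1088)
r(Z, O) = (-641 + O)/(-1527 + Z)
√(N(m) + (2312228 + r(-1159, 324))/(-666866 - 1780772)) = √(-1088 + (2312228 + (-641 + 324)/(-1527 - 1159))/(-666866 - 1780772)) = √(-1088 + (2312228 - 317/(-2686))/(-2447638)) = √(-1088 + (2312228 - 1/2686*(-317))*(-1/2447638)) = √(-1088 + (2312228 + 317/2686)*(-1/2447638)) = √(-1088 + (6210644725/2686)*(-1/2447638)) = √(-1088 - 6210644725/6574355668) = √(-7159109611509/6574355668) = 3*I*√1307403690340485338417/3287177834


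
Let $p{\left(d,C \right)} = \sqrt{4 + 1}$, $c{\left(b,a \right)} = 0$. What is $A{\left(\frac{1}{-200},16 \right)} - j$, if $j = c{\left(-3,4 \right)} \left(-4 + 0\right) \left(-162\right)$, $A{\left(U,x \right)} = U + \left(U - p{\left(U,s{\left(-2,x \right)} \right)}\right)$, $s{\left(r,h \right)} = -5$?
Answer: $- \frac{1}{100} - \sqrt{5} \approx -2.2461$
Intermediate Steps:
$p{\left(d,C \right)} = \sqrt{5}$
$A{\left(U,x \right)} = - \sqrt{5} + 2 U$ ($A{\left(U,x \right)} = U + \left(U - \sqrt{5}\right) = - \sqrt{5} + 2 U$)
$j = 0$ ($j = 0 \left(-4 + 0\right) \left(-162\right) = 0 \left(-4\right) \left(-162\right) = 0 \left(-162\right) = 0$)
$A{\left(\frac{1}{-200},16 \right)} - j = \left(- \sqrt{5} + \frac{2}{-200}\right) - 0 = \left(- \sqrt{5} + 2 \left(- \frac{1}{200}\right)\right) + 0 = \left(- \sqrt{5} - \frac{1}{100}\right) + 0 = \left(- \frac{1}{100} - \sqrt{5}\right) + 0 = - \frac{1}{100} - \sqrt{5}$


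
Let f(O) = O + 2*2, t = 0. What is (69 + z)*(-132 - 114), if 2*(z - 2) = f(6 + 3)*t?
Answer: -17466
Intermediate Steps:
f(O) = 4 + O (f(O) = O + 4 = 4 + O)
z = 2 (z = 2 + ((4 + (6 + 3))*0)/2 = 2 + ((4 + 9)*0)/2 = 2 + (13*0)/2 = 2 + (½)*0 = 2 + 0 = 2)
(69 + z)*(-132 - 114) = (69 + 2)*(-132 - 114) = 71*(-246) = -17466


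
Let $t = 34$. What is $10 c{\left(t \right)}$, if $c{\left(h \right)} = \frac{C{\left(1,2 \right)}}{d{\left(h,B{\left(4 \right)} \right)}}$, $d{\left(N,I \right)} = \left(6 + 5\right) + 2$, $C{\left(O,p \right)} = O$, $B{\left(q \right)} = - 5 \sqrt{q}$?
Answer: $\frac{10}{13} \approx 0.76923$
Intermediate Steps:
$d{\left(N,I \right)} = 13$ ($d{\left(N,I \right)} = 11 + 2 = 13$)
$c{\left(h \right)} = \frac{1}{13}$ ($c{\left(h \right)} = 1 \cdot \frac{1}{13} = \frac{1}{13}$)
$10 c{\left(t \right)} = 10 \cdot \frac{1}{13} = \frac{10}{13}$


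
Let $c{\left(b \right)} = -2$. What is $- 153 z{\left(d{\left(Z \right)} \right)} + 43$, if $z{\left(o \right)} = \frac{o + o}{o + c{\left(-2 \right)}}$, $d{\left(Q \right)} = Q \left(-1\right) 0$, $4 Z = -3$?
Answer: $43$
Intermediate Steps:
$Z = - \frac{3}{4}$ ($Z = \frac{1}{4} \left(-3\right) = - \frac{3}{4} \approx -0.75$)
$d{\left(Q \right)} = 0$ ($d{\left(Q \right)} = - Q 0 = 0$)
$z{\left(o \right)} = \frac{2 o}{-2 + o}$ ($z{\left(o \right)} = \frac{o + o}{o - 2} = \frac{2 o}{-2 + o}$)
$- 153 z{\left(d{\left(Z \right)} \right)} + 43 = - 153 \cdot 2 \cdot 0 \frac{1}{-2 + 0} + 43 = - 153 \cdot 2 \cdot 0 \frac{1}{-2} + 43 = - 153 \cdot 2 \cdot 0 \left(- \frac{1}{2}\right) + 43 = \left(-153\right) 0 + 43 = 0 + 43 = 43$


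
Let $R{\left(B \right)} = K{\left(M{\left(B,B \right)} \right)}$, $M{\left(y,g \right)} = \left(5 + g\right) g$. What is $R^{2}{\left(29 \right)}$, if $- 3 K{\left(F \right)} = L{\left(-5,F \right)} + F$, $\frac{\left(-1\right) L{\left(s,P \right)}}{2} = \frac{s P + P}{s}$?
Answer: $\frac{972196}{25} \approx 38888.0$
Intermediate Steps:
$L{\left(s,P \right)} = - \frac{2 \left(P + P s\right)}{s}$ ($L{\left(s,P \right)} = - 2 \frac{s P + P}{s} = - 2 \frac{P s + P}{s} = - 2 \frac{P + P s}{s} = - \frac{2 \left(P + P s\right)}{s}$)
$M{\left(y,g \right)} = g \left(5 + g\right)$
$K{\left(F \right)} = \frac{F}{5}$ ($K{\left(F \right)} = - \frac{- \frac{2 F \left(1 - 5\right)}{-5} + F}{3} = - \frac{\left(-2\right) F \left(- \frac{1}{5}\right) \left(-4\right) + F}{3} = - \frac{- \frac{8 F}{5} + F}{3} = - \frac{\left(- \frac{3}{5}\right) F}{3} = \frac{F}{5}$)
$R{\left(B \right)} = \frac{B \left(5 + B\right)}{5}$
$R^{2}{\left(29 \right)} = \left(\frac{1}{5} \cdot 29 \left(5 + 29\right)\right)^{2} = \left(\frac{1}{5} \cdot 29 \cdot 34\right)^{2} = \left(\frac{986}{5}\right)^{2} = \frac{972196}{25}$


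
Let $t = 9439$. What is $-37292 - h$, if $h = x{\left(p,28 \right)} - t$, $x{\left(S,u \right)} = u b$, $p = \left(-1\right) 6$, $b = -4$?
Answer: $-27741$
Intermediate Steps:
$p = -6$
$x{\left(S,u \right)} = - 4 u$ ($x{\left(S,u \right)} = u \left(-4\right) = - 4 u$)
$h = -9551$ ($h = \left(-4\right) 28 - 9439 = -112 - 9439 = -9551$)
$-37292 - h = -37292 - -9551 = -37292 + 9551 = -27741$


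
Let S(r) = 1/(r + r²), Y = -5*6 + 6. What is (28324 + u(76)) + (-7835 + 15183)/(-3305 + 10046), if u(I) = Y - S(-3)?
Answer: 381553049/13482 ≈ 28301.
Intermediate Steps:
Y = -24 (Y = -30 + 6 = -24)
u(I) = -145/6 (u(I) = -24 - 1/((-3)*(1 - 3)) = -24 - (-1)/(3*(-2)) = -24 - (-1)*(-1)/(3*2) = -24 - 1*⅙ = -24 - ⅙ = -145/6)
(28324 + u(76)) + (-7835 + 15183)/(-3305 + 10046) = (28324 - 145/6) + (-7835 + 15183)/(-3305 + 10046) = 169799/6 + 7348/6741 = 381553049/13482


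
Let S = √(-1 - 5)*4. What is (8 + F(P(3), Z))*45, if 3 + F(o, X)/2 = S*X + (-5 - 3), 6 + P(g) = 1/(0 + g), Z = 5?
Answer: -630 + 1800*I*√6 ≈ -630.0 + 4409.1*I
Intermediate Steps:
S = 4*I*√6 (S = √(-6)*4 = (I*√6)*4 = 4*I*√6 ≈ 9.798*I)
P(g) = -6 + 1/g (P(g) = -6 + 1/(0 + g) = -6 + 1/g)
F(o, X) = -22 + 8*I*X*√6 (F(o, X) = -6 + 2*((4*I*√6)*X + (-5 - 3)) = -6 + 2*(4*I*X*√6 - 8) = -6 + 2*(-8 + 4*I*X*√6) = -6 + (-16 + 8*I*X*√6) = -22 + 8*I*X*√6)
(8 + F(P(3), Z))*45 = (8 + (-22 + 8*I*5*√6))*45 = (8 + (-22 + 40*I*√6))*45 = (-14 + 40*I*√6)*45 = -630 + 1800*I*√6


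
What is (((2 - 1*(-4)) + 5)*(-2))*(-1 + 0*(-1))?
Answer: 22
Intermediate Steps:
(((2 - 1*(-4)) + 5)*(-2))*(-1 + 0*(-1)) = (((2 + 4) + 5)*(-2))*(-1 + 0) = ((6 + 5)*(-2))*(-1) = (11*(-2))*(-1) = -22*(-1) = 22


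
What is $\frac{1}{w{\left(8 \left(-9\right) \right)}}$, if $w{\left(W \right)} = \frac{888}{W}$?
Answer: $- \frac{3}{37} \approx -0.081081$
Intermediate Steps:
$\frac{1}{w{\left(8 \left(-9\right) \right)}} = \frac{1}{888 \frac{1}{8 \left(-9\right)}} = \frac{1}{888 \frac{1}{-72}} = \frac{1}{888 \left(- \frac{1}{72}\right)} = \frac{1}{- \frac{37}{3}} = - \frac{3}{37}$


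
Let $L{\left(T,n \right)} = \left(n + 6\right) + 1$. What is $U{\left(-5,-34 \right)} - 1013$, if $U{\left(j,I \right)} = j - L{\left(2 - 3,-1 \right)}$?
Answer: $-1024$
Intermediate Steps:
$L{\left(T,n \right)} = 7 + n$ ($L{\left(T,n \right)} = \left(6 + n\right) + 1 = 7 + n$)
$U{\left(j,I \right)} = -6 + j$ ($U{\left(j,I \right)} = j - \left(7 - 1\right) = j - 6 = -6 + j$)
$U{\left(-5,-34 \right)} - 1013 = \left(-6 - 5\right) - 1013 = -11 - 1013 = -1024$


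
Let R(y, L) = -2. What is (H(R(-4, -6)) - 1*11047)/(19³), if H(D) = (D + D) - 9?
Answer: -11060/6859 ≈ -1.6125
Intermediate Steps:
H(D) = -9 + 2*D (H(D) = 2*D - 9 = -9 + 2*D)
(H(R(-4, -6)) - 1*11047)/(19³) = ((-9 + 2*(-2)) - 1*11047)/(19³) = ((-9 - 4) - 11047)/6859 = (-13 - 11047)*(1/6859) = -11060*1/6859 = -11060/6859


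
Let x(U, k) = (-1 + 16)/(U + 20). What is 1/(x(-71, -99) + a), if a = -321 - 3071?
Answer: -17/57669 ≈ -0.00029479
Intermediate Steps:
x(U, k) = 15/(20 + U)
a = -3392
1/(x(-71, -99) + a) = 1/(15/(20 - 71) - 3392) = 1/(15/(-51) - 3392) = 1/(15*(-1/51) - 3392) = 1/(-5/17 - 3392) = 1/(-57669/17) = -17/57669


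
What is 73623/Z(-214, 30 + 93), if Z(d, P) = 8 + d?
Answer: -73623/206 ≈ -357.39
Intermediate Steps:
73623/Z(-214, 30 + 93) = 73623/(8 - 214) = 73623/(-206) = 73623*(-1/206) = -73623/206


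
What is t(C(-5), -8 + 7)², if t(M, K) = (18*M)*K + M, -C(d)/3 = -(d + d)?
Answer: 260100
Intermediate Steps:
C(d) = 6*d (C(d) = -(-3)*(d + d) = -(-3)*2*d = -(-6)*d = 6*d)
t(M, K) = M + 18*K*M (t(M, K) = 18*K*M + M = M + 18*K*M)
t(C(-5), -8 + 7)² = ((6*(-5))*(1 + 18*(-8 + 7)))² = (-30*(1 + 18*(-1)))² = (-30*(1 - 18))² = (-30*(-17))² = 510² = 260100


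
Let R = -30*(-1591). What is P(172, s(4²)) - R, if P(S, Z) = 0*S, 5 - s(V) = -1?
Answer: -47730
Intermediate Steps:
s(V) = 6 (s(V) = 5 - 1*(-1) = 5 + 1 = 6)
R = 47730
P(S, Z) = 0
P(172, s(4²)) - R = 0 - 1*47730 = 0 - 47730 = -47730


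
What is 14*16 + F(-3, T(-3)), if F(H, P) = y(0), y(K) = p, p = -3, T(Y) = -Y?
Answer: 221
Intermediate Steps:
y(K) = -3
F(H, P) = -3
14*16 + F(-3, T(-3)) = 14*16 - 3 = 224 - 3 = 221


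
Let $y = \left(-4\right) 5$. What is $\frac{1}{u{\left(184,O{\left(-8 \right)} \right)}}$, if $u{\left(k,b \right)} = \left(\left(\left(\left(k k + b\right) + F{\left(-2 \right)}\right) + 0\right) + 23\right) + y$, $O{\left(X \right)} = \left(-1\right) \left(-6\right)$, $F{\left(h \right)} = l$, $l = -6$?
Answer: $\frac{1}{33859} \approx 2.9534 \cdot 10^{-5}$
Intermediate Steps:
$F{\left(h \right)} = -6$
$O{\left(X \right)} = 6$
$y = -20$
$u{\left(k,b \right)} = -3 + b + k^{2}$ ($u{\left(k,b \right)} = \left(\left(\left(\left(k k + b\right) - 6\right) + 0\right) + 23\right) - 20 = \left(\left(\left(\left(k^{2} + b\right) - 6\right) + 0\right) + 23\right) - 20 = \left(\left(\left(\left(b + k^{2}\right) - 6\right) + 0\right) + 23\right) - 20 = \left(\left(\left(-6 + b + k^{2}\right) + 0\right) + 23\right) - 20 = \left(\left(-6 + b + k^{2}\right) + 23\right) - 20 = \left(17 + b + k^{2}\right) - 20 = -3 + b + k^{2}$)
$\frac{1}{u{\left(184,O{\left(-8 \right)} \right)}} = \frac{1}{-3 + 6 + 184^{2}} = \frac{1}{-3 + 6 + 33856} = \frac{1}{33859}$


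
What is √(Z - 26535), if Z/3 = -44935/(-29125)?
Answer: 9*I*√444539302/1165 ≈ 162.88*I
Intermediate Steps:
Z = 26961/5825 (Z = 3*(-44935/(-29125)) = 3*(-44935*(-1/29125)) = 3*(8987/5825) = 26961/5825 ≈ 4.6285)
√(Z - 26535) = √(26961/5825 - 26535) = √(-154539414/5825) = 9*I*√444539302/1165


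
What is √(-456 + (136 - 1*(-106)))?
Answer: I*√214 ≈ 14.629*I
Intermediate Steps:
√(-456 + (136 - 1*(-106))) = √(-456 + (136 + 106)) = √(-456 + 242) = √(-214) = I*√214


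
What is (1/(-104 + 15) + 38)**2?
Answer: 11431161/7921 ≈ 1443.1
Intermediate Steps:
(1/(-104 + 15) + 38)**2 = (1/(-89) + 38)**2 = (-1/89 + 38)**2 = (3381/89)**2 = 11431161/7921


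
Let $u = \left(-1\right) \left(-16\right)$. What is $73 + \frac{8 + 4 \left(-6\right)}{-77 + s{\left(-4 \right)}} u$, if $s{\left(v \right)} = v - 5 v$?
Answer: $\frac{4709}{61} \approx 77.197$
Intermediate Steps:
$s{\left(v \right)} = - 4 v$
$u = 16$
$73 + \frac{8 + 4 \left(-6\right)}{-77 + s{\left(-4 \right)}} u = 73 + \frac{8 + 4 \left(-6\right)}{-77 - -16} \cdot 16 = 73 + \frac{8 - 24}{-77 + 16} \cdot 16 = 73 + - \frac{16}{-61} \cdot 16 = 73 + \left(-16\right) \left(- \frac{1}{61}\right) 16 = 73 + \frac{16}{61} \cdot 16 = 73 + \frac{256}{61} = \frac{4709}{61}$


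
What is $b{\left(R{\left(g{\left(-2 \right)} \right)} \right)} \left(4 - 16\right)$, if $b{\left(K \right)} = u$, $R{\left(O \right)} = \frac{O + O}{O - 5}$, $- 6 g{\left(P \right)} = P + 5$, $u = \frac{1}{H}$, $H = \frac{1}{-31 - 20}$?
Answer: $612$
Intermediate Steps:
$H = - \frac{1}{51}$ ($H = \frac{1}{-51} = - \frac{1}{51} \approx -0.019608$)
$u = -51$ ($u = \frac{1}{- \frac{1}{51}} = -51$)
$g{\left(P \right)} = - \frac{5}{6} - \frac{P}{6}$ ($g{\left(P \right)} = - \frac{P + 5}{6} = - \frac{5 + P}{6} = - \frac{5}{6} - \frac{P}{6}$)
$R{\left(O \right)} = \frac{2 O}{-5 + O}$
$b{\left(K \right)} = -51$
$b{\left(R{\left(g{\left(-2 \right)} \right)} \right)} \left(4 - 16\right) = - 51 \left(4 - 16\right) = \left(-51\right) \left(-12\right) = 612$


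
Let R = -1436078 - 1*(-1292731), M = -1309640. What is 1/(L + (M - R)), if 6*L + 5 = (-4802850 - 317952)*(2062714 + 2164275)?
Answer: -6/21645580722941 ≈ -2.7719e-13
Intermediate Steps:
L = -21645573725183/6 (L = -⅚ + ((-4802850 - 317952)*(2062714 + 2164275))/6 = -⅚ + (-5120802*4226989)/6 = -⅚ + (⅙)*(-21645573725178) = -⅚ - 3607595620863 = -21645573725183/6 ≈ -3.6076e+12)
R = -143347 (R = -1436078 + 1292731 = -143347)
1/(L + (M - R)) = 1/(-21645573725183/6 + (-1309640 - 1*(-143347))) = 1/(-21645573725183/6 + (-1309640 + 143347)) = 1/(-21645573725183/6 - 1166293) = 1/(-21645580722941/6) = -6/21645580722941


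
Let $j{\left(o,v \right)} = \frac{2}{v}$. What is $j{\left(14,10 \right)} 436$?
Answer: $\frac{436}{5} \approx 87.2$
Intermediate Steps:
$j{\left(14,10 \right)} 436 = \frac{2}{10} \cdot 436 = 2 \cdot \frac{1}{10} \cdot 436 = \frac{1}{5} \cdot 436 = \frac{436}{5}$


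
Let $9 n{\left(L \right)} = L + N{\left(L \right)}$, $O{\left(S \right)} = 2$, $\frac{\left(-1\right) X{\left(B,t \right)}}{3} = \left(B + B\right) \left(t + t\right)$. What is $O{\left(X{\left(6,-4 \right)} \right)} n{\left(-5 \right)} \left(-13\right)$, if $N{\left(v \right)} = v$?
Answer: $\frac{260}{9} \approx 28.889$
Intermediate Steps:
$X{\left(B,t \right)} = - 12 B t$ ($X{\left(B,t \right)} = - 3 \left(B + B\right) \left(t + t\right) = - 3 \cdot 2 B 2 t = - 3 \cdot 4 B t = - 12 B t$)
$n{\left(L \right)} = \frac{2 L}{9}$ ($n{\left(L \right)} = \frac{L + L}{9} = \frac{2 L}{9}$)
$O{\left(X{\left(6,-4 \right)} \right)} n{\left(-5 \right)} \left(-13\right) = 2 \cdot \frac{2}{9} \left(-5\right) \left(-13\right) = 2 \left(- \frac{10}{9}\right) \left(-13\right) = \left(- \frac{20}{9}\right) \left(-13\right) = \frac{260}{9}$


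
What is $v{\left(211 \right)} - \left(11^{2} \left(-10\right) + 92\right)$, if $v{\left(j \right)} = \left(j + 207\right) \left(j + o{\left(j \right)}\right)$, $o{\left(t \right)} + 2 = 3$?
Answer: $89734$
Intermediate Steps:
$o{\left(t \right)} = 1$ ($o{\left(t \right)} = -2 + 3 = 1$)
$v{\left(j \right)} = \left(1 + j\right) \left(207 + j\right)$ ($v{\left(j \right)} = \left(j + 207\right) \left(j + 1\right) = \left(207 + j\right) \left(1 + j\right) = \left(1 + j\right) \left(207 + j\right)$)
$v{\left(211 \right)} - \left(11^{2} \left(-10\right) + 92\right) = \left(207 + 211^{2} + 208 \cdot 211\right) - \left(11^{2} \left(-10\right) + 92\right) = \left(207 + 44521 + 43888\right) - \left(121 \left(-10\right) + 92\right) = 88616 - \left(-1210 + 92\right) = 88616 - -1118 = 88616 + 1118 = 89734$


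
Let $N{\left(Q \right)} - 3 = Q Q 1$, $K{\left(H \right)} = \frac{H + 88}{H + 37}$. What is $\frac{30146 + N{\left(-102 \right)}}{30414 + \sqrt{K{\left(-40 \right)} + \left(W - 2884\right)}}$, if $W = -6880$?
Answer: $\frac{205563157}{154170196} - \frac{40553 i \sqrt{2445}}{462510588} \approx 1.3334 - 0.0043355 i$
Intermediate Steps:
$K{\left(H \right)} = \frac{88 + H}{37 + H}$
$N{\left(Q \right)} = 3 + Q^{2}$ ($N{\left(Q \right)} = 3 + Q Q 1 = 3 + Q^{2} \cdot 1 = 3 + Q^{2}$)
$\frac{30146 + N{\left(-102 \right)}}{30414 + \sqrt{K{\left(-40 \right)} + \left(W - 2884\right)}} = \frac{30146 + \left(3 + \left(-102\right)^{2}\right)}{30414 + \sqrt{\frac{88 - 40}{37 - 40} - 9764}} = \frac{30146 + \left(3 + 10404\right)}{30414 + \sqrt{\frac{1}{-3} \cdot 48 - 9764}} = \frac{30146 + 10407}{30414 + \sqrt{\left(- \frac{1}{3}\right) 48 - 9764}} = \frac{40553}{30414 + \sqrt{-16 - 9764}} = \frac{40553}{30414 + \sqrt{-9780}} = \frac{40553}{30414 + 2 i \sqrt{2445}}$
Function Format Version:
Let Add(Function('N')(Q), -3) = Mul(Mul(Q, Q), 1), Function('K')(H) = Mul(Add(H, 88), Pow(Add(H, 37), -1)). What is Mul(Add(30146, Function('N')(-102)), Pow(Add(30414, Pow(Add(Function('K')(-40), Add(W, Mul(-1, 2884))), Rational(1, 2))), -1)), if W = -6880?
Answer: Add(Rational(205563157, 154170196), Mul(Rational(-40553, 462510588), I, Pow(2445, Rational(1, 2)))) ≈ Add(1.3334, Mul(-0.0043355, I))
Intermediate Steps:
Function('K')(H) = Mul(Pow(Add(37, H), -1), Add(88, H)) (Function('K')(H) = Mul(Add(88, H), Pow(Add(37, H), -1)) = Mul(Pow(Add(37, H), -1), Add(88, H)))
Function('N')(Q) = Add(3, Pow(Q, 2)) (Function('N')(Q) = Add(3, Mul(Mul(Q, Q), 1)) = Add(3, Mul(Pow(Q, 2), 1)) = Add(3, Pow(Q, 2)))
Mul(Add(30146, Function('N')(-102)), Pow(Add(30414, Pow(Add(Function('K')(-40), Add(W, Mul(-1, 2884))), Rational(1, 2))), -1)) = Mul(Add(30146, Add(3, Pow(-102, 2))), Pow(Add(30414, Pow(Add(Mul(Pow(Add(37, -40), -1), Add(88, -40)), Add(-6880, Mul(-1, 2884))), Rational(1, 2))), -1)) = Mul(Add(30146, Add(3, 10404)), Pow(Add(30414, Pow(Add(Mul(Pow(-3, -1), 48), Add(-6880, -2884)), Rational(1, 2))), -1)) = Mul(Add(30146, 10407), Pow(Add(30414, Pow(Add(Mul(Rational(-1, 3), 48), -9764), Rational(1, 2))), -1)) = Mul(40553, Pow(Add(30414, Pow(Add(-16, -9764), Rational(1, 2))), -1)) = Mul(40553, Pow(Add(30414, Pow(-9780, Rational(1, 2))), -1)) = Mul(40553, Pow(Add(30414, Mul(2, I, Pow(2445, Rational(1, 2)))), -1))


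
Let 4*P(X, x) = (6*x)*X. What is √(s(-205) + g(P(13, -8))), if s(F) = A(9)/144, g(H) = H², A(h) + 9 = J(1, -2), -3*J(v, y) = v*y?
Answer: √31539381/36 ≈ 156.00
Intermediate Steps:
J(v, y) = -v*y/3
A(h) = -25/3 (A(h) = -9 - ⅓*1*(-2) = -9 + ⅔ = -25/3)
P(X, x) = 3*X*x/2 (P(X, x) = ((6*x)*X)/4 = (6*X*x)/4 = 3*X*x/2)
s(F) = -25/432 (s(F) = -25/3/144 = -25/3*1/144 = -25/432)
√(s(-205) + g(P(13, -8))) = √(-25/432 + ((3/2)*13*(-8))²) = √(-25/432 + (-156)²) = √(-25/432 + 24336) = √(10513127/432) = √31539381/36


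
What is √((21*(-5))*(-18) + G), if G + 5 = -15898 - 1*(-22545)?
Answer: 6*√237 ≈ 92.369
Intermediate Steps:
G = 6642 (G = -5 + (-15898 - 1*(-22545)) = -5 + (-15898 + 22545) = -5 + 6647 = 6642)
√((21*(-5))*(-18) + G) = √((21*(-5))*(-18) + 6642) = √(-105*(-18) + 6642) = √(1890 + 6642) = √8532 = 6*√237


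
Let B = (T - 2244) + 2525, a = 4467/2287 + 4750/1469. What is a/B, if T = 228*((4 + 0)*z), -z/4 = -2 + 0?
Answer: 17425273/25455711931 ≈ 0.00068453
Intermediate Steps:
z = 8 (z = -4*(-2 + 0) = -4*(-2) = 8)
a = 17425273/3359603 (a = 4467*(1/2287) + 4750*(1/1469) = 4467/2287 + 4750/1469 = 17425273/3359603 ≈ 5.1867)
T = 7296 (T = 228*((4 + 0)*8) = 228*(4*8) = 228*32 = 7296)
B = 7577 (B = (7296 - 2244) + 2525 = 5052 + 2525 = 7577)
a/B = (17425273/3359603)/7577 = (17425273/3359603)*(1/7577) = 17425273/25455711931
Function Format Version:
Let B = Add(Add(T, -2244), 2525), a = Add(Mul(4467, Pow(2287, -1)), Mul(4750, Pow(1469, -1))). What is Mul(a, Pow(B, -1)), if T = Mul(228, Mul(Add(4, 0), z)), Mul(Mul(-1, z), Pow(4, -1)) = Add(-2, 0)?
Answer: Rational(17425273, 25455711931) ≈ 0.00068453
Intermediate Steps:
z = 8 (z = Mul(-4, Add(-2, 0)) = Mul(-4, -2) = 8)
a = Rational(17425273, 3359603) (a = Add(Mul(4467, Rational(1, 2287)), Mul(4750, Rational(1, 1469))) = Add(Rational(4467, 2287), Rational(4750, 1469)) = Rational(17425273, 3359603) ≈ 5.1867)
T = 7296 (T = Mul(228, Mul(Add(4, 0), 8)) = Mul(228, Mul(4, 8)) = Mul(228, 32) = 7296)
B = 7577 (B = Add(Add(7296, -2244), 2525) = Add(5052, 2525) = 7577)
Mul(a, Pow(B, -1)) = Mul(Rational(17425273, 3359603), Pow(7577, -1)) = Mul(Rational(17425273, 3359603), Rational(1, 7577)) = Rational(17425273, 25455711931)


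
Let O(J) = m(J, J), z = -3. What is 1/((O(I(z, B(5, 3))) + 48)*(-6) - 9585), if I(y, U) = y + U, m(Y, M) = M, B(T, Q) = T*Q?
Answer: -1/9945 ≈ -0.00010055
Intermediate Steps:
B(T, Q) = Q*T
I(y, U) = U + y
O(J) = J
1/((O(I(z, B(5, 3))) + 48)*(-6) - 9585) = 1/(((3*5 - 3) + 48)*(-6) - 9585) = 1/(((15 - 3) + 48)*(-6) - 9585) = 1/((12 + 48)*(-6) - 9585) = 1/(60*(-6) - 9585) = 1/(-360 - 9585) = 1/(-9945) = -1/9945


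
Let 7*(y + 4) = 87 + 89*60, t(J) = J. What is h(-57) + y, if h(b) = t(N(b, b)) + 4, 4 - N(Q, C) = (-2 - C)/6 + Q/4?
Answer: 65887/84 ≈ 784.37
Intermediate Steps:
N(Q, C) = 13/3 - Q/4 + C/6 (N(Q, C) = 4 - ((-2 - C)/6 + Q/4) = 4 - ((-2 - C)*(⅙) + Q*(¼)) = 4 - ((-⅓ - C/6) + Q/4) = 4 - (-⅓ - C/6 + Q/4) = 4 + (⅓ - Q/4 + C/6) = 13/3 - Q/4 + C/6)
y = 5399/7 (y = -4 + (87 + 89*60)/7 = -4 + (87 + 5340)/7 = -4 + (⅐)*5427 = -4 + 5427/7 = 5399/7 ≈ 771.29)
h(b) = 25/3 - b/12 (h(b) = (13/3 - b/4 + b/6) + 4 = (13/3 - b/12) + 4 = 25/3 - b/12)
h(-57) + y = (25/3 - 1/12*(-57)) + 5399/7 = (25/3 + 19/4) + 5399/7 = 157/12 + 5399/7 = 65887/84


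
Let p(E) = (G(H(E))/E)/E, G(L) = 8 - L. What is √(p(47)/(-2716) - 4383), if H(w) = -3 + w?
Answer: 12*I*√30998754339/31913 ≈ 66.204*I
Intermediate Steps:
p(E) = (11 - E)/E² (p(E) = ((8 - (-3 + E))/E)/E = ((8 + (3 - E))/E)/E = ((11 - E)/E)/E = (11 - E)/E²)
√(p(47)/(-2716) - 4383) = √(((11 - 1*47)/47²)/(-2716) - 4383) = √(((11 - 47)/2209)*(-1/2716) - 4383) = √(((1/2209)*(-36))*(-1/2716) - 4383) = √(-36/2209*(-1/2716) - 4383) = √(9/1499911 - 4383) = √(-6574109904/1499911) = 12*I*√30998754339/31913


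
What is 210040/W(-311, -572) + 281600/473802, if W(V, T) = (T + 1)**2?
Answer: 95665258840/77239438941 ≈ 1.2386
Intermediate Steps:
W(V, T) = (1 + T)**2
210040/W(-311, -572) + 281600/473802 = 210040/((1 - 572)**2) + 281600/473802 = 210040/((-571)**2) + 281600*(1/473802) = 210040/326041 + 140800/236901 = 95665258840/77239438941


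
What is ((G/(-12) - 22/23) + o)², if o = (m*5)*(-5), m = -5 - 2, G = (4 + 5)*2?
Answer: 62995969/2116 ≈ 29771.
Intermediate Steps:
G = 18 (G = 9*2 = 18)
m = -7
o = 175 (o = -7*5*(-5) = -35*(-5) = 175)
((G/(-12) - 22/23) + o)² = ((18/(-12) - 22/23) + 175)² = ((18*(-1/12) - 22*1/23) + 175)² = ((-3/2 - 22/23) + 175)² = (-113/46 + 175)² = (7937/46)² = 62995969/2116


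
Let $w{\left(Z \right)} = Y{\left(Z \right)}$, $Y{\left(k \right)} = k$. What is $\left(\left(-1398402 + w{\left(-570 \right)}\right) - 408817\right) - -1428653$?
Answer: $-379136$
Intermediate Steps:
$w{\left(Z \right)} = Z$
$\left(\left(-1398402 + w{\left(-570 \right)}\right) - 408817\right) - -1428653 = \left(\left(-1398402 - 570\right) - 408817\right) - -1428653 = \left(-1398972 - 408817\right) + 1428653 = -1807789 + 1428653 = -379136$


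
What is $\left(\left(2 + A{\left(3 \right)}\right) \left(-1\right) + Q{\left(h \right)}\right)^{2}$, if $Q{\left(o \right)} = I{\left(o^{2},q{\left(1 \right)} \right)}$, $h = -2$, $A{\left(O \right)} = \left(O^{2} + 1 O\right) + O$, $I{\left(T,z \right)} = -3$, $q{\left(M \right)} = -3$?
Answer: $400$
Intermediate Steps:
$A{\left(O \right)} = O^{2} + 2 O$ ($A{\left(O \right)} = \left(O^{2} + O\right) + O = \left(O + O^{2}\right) + O = O^{2} + 2 O$)
$Q{\left(o \right)} = -3$
$\left(\left(2 + A{\left(3 \right)}\right) \left(-1\right) + Q{\left(h \right)}\right)^{2} = \left(\left(2 + 3 \left(2 + 3\right)\right) \left(-1\right) - 3\right)^{2} = \left(\left(2 + 3 \cdot 5\right) \left(-1\right) - 3\right)^{2} = \left(\left(2 + 15\right) \left(-1\right) - 3\right)^{2} = \left(17 \left(-1\right) - 3\right)^{2} = \left(-17 - 3\right)^{2} = \left(-20\right)^{2} = 400$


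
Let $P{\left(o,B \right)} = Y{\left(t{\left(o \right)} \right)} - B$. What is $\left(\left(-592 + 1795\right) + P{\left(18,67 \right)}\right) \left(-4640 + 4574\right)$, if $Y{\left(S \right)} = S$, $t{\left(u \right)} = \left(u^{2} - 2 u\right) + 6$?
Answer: $-94380$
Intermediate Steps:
$t{\left(u \right)} = 6 + u^{2} - 2 u$
$P{\left(o,B \right)} = 6 + o^{2} - B - 2 o$ ($P{\left(o,B \right)} = \left(6 + o^{2} - 2 o\right) - B = 6 + o^{2} - B - 2 o$)
$\left(\left(-592 + 1795\right) + P{\left(18,67 \right)}\right) \left(-4640 + 4574\right) = \left(\left(-592 + 1795\right) + \left(6 + 18^{2} - 67 - 36\right)\right) \left(-4640 + 4574\right) = \left(1203 + \left(6 + 324 - 67 - 36\right)\right) \left(-66\right) = \left(1203 + 227\right) \left(-66\right) = 1430 \left(-66\right) = -94380$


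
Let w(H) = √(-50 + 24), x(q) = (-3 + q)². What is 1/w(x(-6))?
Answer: -I*√26/26 ≈ -0.19612*I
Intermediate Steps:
w(H) = I*√26 (w(H) = √(-26) = I*√26)
1/w(x(-6)) = 1/(I*√26) = -I*√26/26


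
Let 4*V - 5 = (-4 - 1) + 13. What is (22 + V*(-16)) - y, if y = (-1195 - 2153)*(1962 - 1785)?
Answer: 592566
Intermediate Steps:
V = 13/4 (V = 5/4 + ((-4 - 1) + 13)/4 = 5/4 + (-5 + 13)/4 = 5/4 + (¼)*8 = 5/4 + 2 = 13/4 ≈ 3.2500)
y = -592596 (y = -3348*177 = -592596)
(22 + V*(-16)) - y = (22 + (13/4)*(-16)) - 1*(-592596) = (22 - 52) + 592596 = -30 + 592596 = 592566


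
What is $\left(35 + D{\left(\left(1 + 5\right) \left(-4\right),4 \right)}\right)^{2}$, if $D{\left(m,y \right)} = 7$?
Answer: $1764$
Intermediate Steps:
$\left(35 + D{\left(\left(1 + 5\right) \left(-4\right),4 \right)}\right)^{2} = \left(35 + 7\right)^{2} = 42^{2} = 1764$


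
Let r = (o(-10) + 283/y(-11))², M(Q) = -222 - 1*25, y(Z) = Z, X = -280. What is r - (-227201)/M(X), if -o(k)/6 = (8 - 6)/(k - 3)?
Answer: -118344202/388531 ≈ -304.59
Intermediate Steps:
o(k) = -12/(-3 + k) (o(k) = -6*(8 - 6)/(k - 3) = -12/(-3 + k))
M(Q) = -247 (M(Q) = -222 - 25 = -247)
r = 12581209/20449 (r = (-12/(-3 - 10) + 283/(-11))² = (-12/(-13) + 283*(-1/11))² = (-12*(-1/13) - 283/11)² = (12/13 - 283/11)² = (-3547/143)² = 12581209/20449 ≈ 615.25)
r - (-227201)/M(X) = 12581209/20449 - (-227201)/(-247) = 12581209/20449 - (-227201)*(-1)/247 = 12581209/20449 - 1*17477/19 = 12581209/20449 - 17477/19 = -118344202/388531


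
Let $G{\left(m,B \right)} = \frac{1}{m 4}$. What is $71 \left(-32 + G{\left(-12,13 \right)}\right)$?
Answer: $- \frac{109127}{48} \approx -2273.5$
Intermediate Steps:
$G{\left(m,B \right)} = \frac{1}{4 m}$ ($G{\left(m,B \right)} = \frac{1}{m} \frac{1}{4} = \frac{1}{4 m}$)
$71 \left(-32 + G{\left(-12,13 \right)}\right) = 71 \left(-32 + \frac{1}{4 \left(-12\right)}\right) = 71 \left(-32 + \frac{1}{4} \left(- \frac{1}{12}\right)\right) = 71 \left(-32 - \frac{1}{48}\right) = 71 \left(- \frac{1537}{48}\right) = - \frac{109127}{48}$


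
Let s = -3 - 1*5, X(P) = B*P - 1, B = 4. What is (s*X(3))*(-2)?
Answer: 176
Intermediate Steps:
X(P) = -1 + 4*P (X(P) = 4*P - 1 = -1 + 4*P)
s = -8 (s = -3 - 5 = -8)
(s*X(3))*(-2) = -8*(-1 + 4*3)*(-2) = -8*(-1 + 12)*(-2) = -8*11*(-2) = -88*(-2) = 176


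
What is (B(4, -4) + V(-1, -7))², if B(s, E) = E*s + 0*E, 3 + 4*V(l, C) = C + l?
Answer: 5625/16 ≈ 351.56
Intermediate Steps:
V(l, C) = -¾ + C/4 + l/4 (V(l, C) = -¾ + (C + l)/4 = -¾ + (C/4 + l/4) = -¾ + C/4 + l/4)
B(s, E) = E*s (B(s, E) = E*s + 0 = E*s)
(B(4, -4) + V(-1, -7))² = (-4*4 + (-¾ + (¼)*(-7) + (¼)*(-1)))² = (-16 + (-¾ - 7/4 - ¼))² = (-16 - 11/4)² = (-75/4)² = 5625/16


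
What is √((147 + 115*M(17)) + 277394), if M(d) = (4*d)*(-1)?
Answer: 3*√29969 ≈ 519.35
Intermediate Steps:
M(d) = -4*d
√((147 + 115*M(17)) + 277394) = √((147 + 115*(-4*17)) + 277394) = √((147 + 115*(-68)) + 277394) = √((147 - 7820) + 277394) = √(-7673 + 277394) = √269721 = 3*√29969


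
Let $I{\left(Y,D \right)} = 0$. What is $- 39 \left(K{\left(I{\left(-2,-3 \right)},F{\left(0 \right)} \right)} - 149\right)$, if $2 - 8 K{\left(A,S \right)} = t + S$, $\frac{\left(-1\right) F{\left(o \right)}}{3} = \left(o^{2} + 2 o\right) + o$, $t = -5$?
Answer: $\frac{46215}{8} \approx 5776.9$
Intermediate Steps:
$F{\left(o \right)} = - 9 o - 3 o^{2}$ ($F{\left(o \right)} = - 3 \left(\left(o^{2} + 2 o\right) + o\right) = - 3 \left(o^{2} + 3 o\right) = - 9 o - 3 o^{2}$)
$K{\left(A,S \right)} = \frac{7}{8} - \frac{S}{8}$ ($K{\left(A,S \right)} = \frac{1}{4} - \frac{-5 + S}{8} = \frac{1}{4} - \left(- \frac{5}{8} + \frac{S}{8}\right) = \frac{7}{8} - \frac{S}{8}$)
$- 39 \left(K{\left(I{\left(-2,-3 \right)},F{\left(0 \right)} \right)} - 149\right) = - 39 \left(\left(\frac{7}{8} - \frac{\left(-3\right) 0 \left(3 + 0\right)}{8}\right) - 149\right) = - 39 \left(\left(\frac{7}{8} - \frac{\left(-3\right) 0 \cdot 3}{8}\right) - 149\right) = - 39 \left(\left(\frac{7}{8} - 0\right) - 149\right) = - 39 \left(\left(\frac{7}{8} + 0\right) - 149\right) = - 39 \left(\frac{7}{8} - 149\right) = \left(-39\right) \left(- \frac{1185}{8}\right) = \frac{46215}{8}$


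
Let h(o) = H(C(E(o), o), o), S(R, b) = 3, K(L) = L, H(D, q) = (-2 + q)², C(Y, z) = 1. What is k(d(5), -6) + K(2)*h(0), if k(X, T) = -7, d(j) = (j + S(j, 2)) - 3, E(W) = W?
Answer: 1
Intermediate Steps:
h(o) = (-2 + o)²
d(j) = j (d(j) = (j + 3) - 3 = (3 + j) - 3 = j)
k(d(5), -6) + K(2)*h(0) = -7 + 2*(-2 + 0)² = -7 + 2*(-2)² = -7 + 2*4 = -7 + 8 = 1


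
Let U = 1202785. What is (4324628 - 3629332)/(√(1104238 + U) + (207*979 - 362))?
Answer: 70326061568/20459670829 - 347648*√2307023/20459670829 ≈ 3.4115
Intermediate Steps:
(4324628 - 3629332)/(√(1104238 + U) + (207*979 - 362)) = (4324628 - 3629332)/(√(1104238 + 1202785) + (207*979 - 362)) = 695296/(√2307023 + (202653 - 362)) = 695296/(√2307023 + 202291) = 695296/(202291 + √2307023)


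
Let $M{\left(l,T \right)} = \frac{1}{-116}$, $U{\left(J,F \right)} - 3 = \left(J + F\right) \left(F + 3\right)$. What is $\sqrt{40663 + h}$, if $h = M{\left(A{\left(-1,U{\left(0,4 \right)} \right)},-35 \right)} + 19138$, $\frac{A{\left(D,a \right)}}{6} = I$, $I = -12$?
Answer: $\frac{\sqrt{201170535}}{58} \approx 244.54$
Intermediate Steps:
$U{\left(J,F \right)} = 3 + \left(3 + F\right) \left(F + J\right)$ ($U{\left(J,F \right)} = 3 + \left(J + F\right) \left(F + 3\right) = 3 + \left(F + J\right) \left(3 + F\right) = 3 + \left(3 + F\right) \left(F + J\right)$)
$A{\left(D,a \right)} = -72$ ($A{\left(D,a \right)} = 6 \left(-12\right) = -72$)
$M{\left(l,T \right)} = - \frac{1}{116}$
$h = \frac{2220007}{116}$ ($h = - \frac{1}{116} + 19138 = \frac{2220007}{116} \approx 19138.0$)
$\sqrt{40663 + h} = \sqrt{40663 + \frac{2220007}{116}} = \sqrt{\frac{6936915}{116}} = \frac{\sqrt{201170535}}{58}$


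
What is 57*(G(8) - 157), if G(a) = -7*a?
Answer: -12141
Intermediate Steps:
57*(G(8) - 157) = 57*(-7*8 - 157) = 57*(-56 - 157) = 57*(-213) = -12141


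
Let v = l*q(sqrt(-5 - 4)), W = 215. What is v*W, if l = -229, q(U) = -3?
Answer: 147705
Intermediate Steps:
v = 687 (v = -229*(-3) = 687)
v*W = 687*215 = 147705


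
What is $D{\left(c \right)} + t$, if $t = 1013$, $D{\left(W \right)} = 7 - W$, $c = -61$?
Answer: $1081$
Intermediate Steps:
$D{\left(c \right)} + t = \left(7 - -61\right) + 1013 = \left(7 + 61\right) + 1013 = 68 + 1013 = 1081$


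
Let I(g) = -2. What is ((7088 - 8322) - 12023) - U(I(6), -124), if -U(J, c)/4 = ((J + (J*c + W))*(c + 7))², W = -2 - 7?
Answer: 3075576507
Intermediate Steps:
W = -9
U(J, c) = -4*(7 + c)²*(-9 + J + J*c)² (U(J, c) = -4*(J + (J*c - 9))²*(c + 7)² = -4*(7 + c)²*(J + (-9 + J*c))² = -4*(7 + c)²*(-9 + J + J*c)²)
((7088 - 8322) - 12023) - U(I(6), -124) = ((7088 - 8322) - 12023) - (-4)*(7 - 124)²*(-9 - 2 - 2*(-124))² = (-1234 - 12023) - (-4)*(-117)²*(-9 - 2 + 248)² = -13257 - (-4)*13689*237² = -13257 - (-4)*13689*56169 = -13257 - 1*(-3075589764) = -13257 + 3075589764 = 3075576507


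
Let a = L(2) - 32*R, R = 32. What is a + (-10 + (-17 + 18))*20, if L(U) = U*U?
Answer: -1200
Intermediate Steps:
L(U) = U²
a = -1020 (a = 2² - 32*32 = 4 - 1024 = -1020)
a + (-10 + (-17 + 18))*20 = -1020 + (-10 + (-17 + 18))*20 = -1020 + (-10 + 1)*20 = -1020 - 9*20 = -1020 - 180 = -1200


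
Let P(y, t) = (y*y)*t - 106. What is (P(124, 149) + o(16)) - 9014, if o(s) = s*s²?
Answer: 2286000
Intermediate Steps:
P(y, t) = -106 + t*y² (P(y, t) = y²*t - 106 = t*y² - 106 = -106 + t*y²)
o(s) = s³
(P(124, 149) + o(16)) - 9014 = ((-106 + 149*124²) + 16³) - 9014 = ((-106 + 149*15376) + 4096) - 9014 = ((-106 + 2291024) + 4096) - 9014 = (2290918 + 4096) - 9014 = 2295014 - 9014 = 2286000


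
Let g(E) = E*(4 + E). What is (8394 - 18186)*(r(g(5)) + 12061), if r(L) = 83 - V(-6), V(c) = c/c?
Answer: -118904256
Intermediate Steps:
V(c) = 1
r(L) = 82 (r(L) = 83 - 1*1 = 83 - 1 = 82)
(8394 - 18186)*(r(g(5)) + 12061) = (8394 - 18186)*(82 + 12061) = -9792*12143 = -118904256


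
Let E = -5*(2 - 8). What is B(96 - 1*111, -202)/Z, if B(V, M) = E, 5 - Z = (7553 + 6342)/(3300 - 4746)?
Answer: 8676/4225 ≈ 2.0535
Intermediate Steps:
Z = 21125/1446 (Z = 5 - (7553 + 6342)/(3300 - 4746) = 5 - 13895/(-1446) = 5 - 13895*(-1)/1446 = 5 - 1*(-13895/1446) = 5 + 13895/1446 = 21125/1446 ≈ 14.609)
E = 30 (E = -5*(-6) = 30)
B(V, M) = 30
B(96 - 1*111, -202)/Z = 30/(21125/1446) = 30*(1446/21125) = 8676/4225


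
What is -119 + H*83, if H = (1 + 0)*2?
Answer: 47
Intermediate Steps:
H = 2 (H = 1*2 = 2)
-119 + H*83 = -119 + 2*83 = -119 + 166 = 47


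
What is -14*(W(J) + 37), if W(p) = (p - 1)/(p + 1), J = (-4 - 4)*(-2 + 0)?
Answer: -9016/17 ≈ -530.35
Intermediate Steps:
J = 16 (J = -8*(-2) = 16)
W(p) = (-1 + p)/(1 + p)
-14*(W(J) + 37) = -14*((-1 + 16)/(1 + 16) + 37) = -14*(15/17 + 37) = -14*644/17 = -9016/17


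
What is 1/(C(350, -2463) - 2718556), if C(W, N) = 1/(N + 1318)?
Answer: -1145/3112746621 ≈ -3.6784e-7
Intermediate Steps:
C(W, N) = 1/(1318 + N)
1/(C(350, -2463) - 2718556) = 1/(1/(1318 - 2463) - 2718556) = 1/(1/(-1145) - 2718556) = 1/(-1/1145 - 2718556) = 1/(-3112746621/1145) = -1145/3112746621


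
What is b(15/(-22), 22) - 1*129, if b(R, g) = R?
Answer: -2853/22 ≈ -129.68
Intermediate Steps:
b(15/(-22), 22) - 1*129 = 15/(-22) - 1*129 = 15*(-1/22) - 129 = -15/22 - 129 = -2853/22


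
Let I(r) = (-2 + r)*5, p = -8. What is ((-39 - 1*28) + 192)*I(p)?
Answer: -6250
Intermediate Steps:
I(r) = -10 + 5*r
((-39 - 1*28) + 192)*I(p) = ((-39 - 1*28) + 192)*(-10 + 5*(-8)) = ((-39 - 28) + 192)*(-10 - 40) = (-67 + 192)*(-50) = 125*(-50) = -6250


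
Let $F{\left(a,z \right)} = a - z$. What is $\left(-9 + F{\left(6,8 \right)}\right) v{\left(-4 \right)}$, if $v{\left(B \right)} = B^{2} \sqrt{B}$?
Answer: $- 352 i \approx - 352.0 i$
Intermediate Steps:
$v{\left(B \right)} = B^{\frac{5}{2}}$
$\left(-9 + F{\left(6,8 \right)}\right) v{\left(-4 \right)} = \left(-9 + \left(6 - 8\right)\right) \left(-4\right)^{\frac{5}{2}} = \left(-9 + \left(6 - 8\right)\right) 32 i = \left(-9 - 2\right) 32 i = - 11 \cdot 32 i = - 352 i$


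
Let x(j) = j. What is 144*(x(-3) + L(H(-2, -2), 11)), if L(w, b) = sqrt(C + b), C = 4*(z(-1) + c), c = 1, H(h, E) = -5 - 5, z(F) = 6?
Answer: -432 + 144*sqrt(39) ≈ 467.28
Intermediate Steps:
H(h, E) = -10
C = 28 (C = 4*(6 + 1) = 4*7 = 28)
L(w, b) = sqrt(28 + b)
144*(x(-3) + L(H(-2, -2), 11)) = 144*(-3 + sqrt(28 + 11)) = 144*(-3 + sqrt(39)) = -432 + 144*sqrt(39)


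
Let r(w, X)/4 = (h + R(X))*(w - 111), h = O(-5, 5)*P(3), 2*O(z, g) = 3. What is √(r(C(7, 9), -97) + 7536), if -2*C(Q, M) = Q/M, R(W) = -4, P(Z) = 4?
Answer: 2*√14951/3 ≈ 81.516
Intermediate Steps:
O(z, g) = 3/2 (O(z, g) = (½)*3 = 3/2)
h = 6 (h = (3/2)*4 = 6)
C(Q, M) = -Q/(2*M)
r(w, X) = -888 + 8*w (r(w, X) = 4*((6 - 4)*(w - 111)) = 4*(2*(-111 + w)) = 4*(-222 + 2*w) = -888 + 8*w)
√(r(C(7, 9), -97) + 7536) = √((-888 + 8*(-½*7/9)) + 7536) = √((-888 + 8*(-½*7*⅑)) + 7536) = √((-888 + 8*(-7/18)) + 7536) = √((-888 - 28/9) + 7536) = √(-8020/9 + 7536) = √(59804/9) = 2*√14951/3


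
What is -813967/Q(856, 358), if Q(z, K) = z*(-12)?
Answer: 813967/10272 ≈ 79.241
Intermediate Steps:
Q(z, K) = -12*z
-813967/Q(856, 358) = -813967/((-12*856)) = -813967/(-10272) = -813967*(-1/10272) = 813967/10272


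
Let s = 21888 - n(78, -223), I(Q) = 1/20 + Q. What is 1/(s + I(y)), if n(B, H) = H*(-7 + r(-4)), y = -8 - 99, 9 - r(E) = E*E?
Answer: 20/373181 ≈ 5.3593e-5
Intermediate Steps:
r(E) = 9 - E**2 (r(E) = 9 - E*E = 9 - E**2)
y = -107
n(B, H) = -14*H (n(B, H) = H*(-7 + (9 - 1*(-4)**2)) = H*(-7 + (9 - 1*16)) = H*(-7 + (9 - 16)) = H*(-7 - 7) = H*(-14) = -14*H)
I(Q) = 1/20 + Q
s = 18766 (s = 21888 - (-14)*(-223) = 21888 - 1*3122 = 21888 - 3122 = 18766)
1/(s + I(y)) = 1/(18766 + (1/20 - 107)) = 1/(18766 - 2139/20) = 1/(373181/20) = 20/373181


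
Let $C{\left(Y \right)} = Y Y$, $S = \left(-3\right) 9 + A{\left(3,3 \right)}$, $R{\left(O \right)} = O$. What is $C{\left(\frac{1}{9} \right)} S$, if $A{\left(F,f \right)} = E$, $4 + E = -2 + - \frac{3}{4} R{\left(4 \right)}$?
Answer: $- \frac{4}{9} \approx -0.44444$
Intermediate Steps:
$E = -9$ ($E = -4 + \left(-2 + - \frac{3}{4} \cdot 4\right) = -4 + \left(-2 + \left(-3\right) \frac{1}{4} \cdot 4\right) = -4 - 5 = -9$)
$A{\left(F,f \right)} = -9$
$S = -36$ ($S = \left(-3\right) 9 - 9 = -27 - 9 = -36$)
$C{\left(Y \right)} = Y^{2}$
$C{\left(\frac{1}{9} \right)} S = \left(\frac{1}{9}\right)^{2} \left(-36\right) = \frac{1}{81} \left(-36\right) = - \frac{4}{9}$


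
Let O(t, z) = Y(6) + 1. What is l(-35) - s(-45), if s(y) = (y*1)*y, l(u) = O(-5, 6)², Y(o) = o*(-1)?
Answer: -2000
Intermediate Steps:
Y(o) = -o
O(t, z) = -5 (O(t, z) = -1*6 + 1 = -6 + 1 = -5)
l(u) = 25 (l(u) = (-5)² = 25)
s(y) = y² (s(y) = y*y = y²)
l(-35) - s(-45) = 25 - 1*(-45)² = 25 - 1*2025 = 25 - 2025 = -2000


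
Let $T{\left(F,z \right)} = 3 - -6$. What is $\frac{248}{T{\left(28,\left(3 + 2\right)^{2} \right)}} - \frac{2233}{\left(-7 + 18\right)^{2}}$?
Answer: $\frac{901}{99} \approx 9.101$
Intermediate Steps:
$T{\left(F,z \right)} = 9$ ($T{\left(F,z \right)} = 3 + 6 = 9$)
$\frac{248}{T{\left(28,\left(3 + 2\right)^{2} \right)}} - \frac{2233}{\left(-7 + 18\right)^{2}} = \frac{248}{9} - \frac{2233}{\left(-7 + 18\right)^{2}} = 248 \cdot \frac{1}{9} - \frac{2233}{11^{2}} = \frac{248}{9} - \frac{2233}{121} = \frac{248}{9} - \frac{203}{11} = \frac{901}{99}$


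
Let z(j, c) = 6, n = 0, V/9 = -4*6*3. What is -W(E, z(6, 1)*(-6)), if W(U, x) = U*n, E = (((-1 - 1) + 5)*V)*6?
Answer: 0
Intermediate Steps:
V = -648 (V = 9*(-4*6*3) = 9*(-24*3) = 9*(-72) = -648)
E = -11664 (E = (((-1 - 1) + 5)*(-648))*6 = ((-2 + 5)*(-648))*6 = (3*(-648))*6 = -1944*6 = -11664)
W(U, x) = 0 (W(U, x) = U*0 = 0)
-W(E, z(6, 1)*(-6)) = -1*0 = 0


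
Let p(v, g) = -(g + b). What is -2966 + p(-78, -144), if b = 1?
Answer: -2823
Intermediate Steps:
p(v, g) = -1 - g (p(v, g) = -(g + 1) = -(1 + g) = -1 - g)
-2966 + p(-78, -144) = -2966 + (-1 - 1*(-144)) = -2966 + (-1 + 144) = -2966 + 143 = -2823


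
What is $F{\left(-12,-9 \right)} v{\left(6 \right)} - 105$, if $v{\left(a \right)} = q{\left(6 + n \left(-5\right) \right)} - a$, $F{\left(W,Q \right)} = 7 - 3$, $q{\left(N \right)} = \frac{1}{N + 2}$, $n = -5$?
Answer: $- \frac{4253}{33} \approx -128.88$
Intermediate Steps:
$q{\left(N \right)} = \frac{1}{2 + N}$
$F{\left(W,Q \right)} = 4$ ($F{\left(W,Q \right)} = 7 - 3 = 4$)
$v{\left(a \right)} = \frac{1}{33} - a$ ($v{\left(a \right)} = \frac{1}{2 + \left(6 - -25\right)} - a = \frac{1}{2 + \left(6 + 25\right)} - a = \frac{1}{2 + 31} - a = \frac{1}{33} - a$)
$F{\left(-12,-9 \right)} v{\left(6 \right)} - 105 = 4 \left(\frac{1}{33} - 6\right) - 105 = 4 \left(- \frac{197}{33}\right) - 105 = - \frac{788}{33} - 105 = - \frac{4253}{33}$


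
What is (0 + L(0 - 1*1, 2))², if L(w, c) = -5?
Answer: 25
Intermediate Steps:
(0 + L(0 - 1*1, 2))² = (0 - 5)² = (-5)² = 25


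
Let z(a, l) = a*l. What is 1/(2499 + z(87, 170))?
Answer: 1/17289 ≈ 5.7840e-5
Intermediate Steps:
1/(2499 + z(87, 170)) = 1/(2499 + 87*170) = 1/(2499 + 14790) = 1/17289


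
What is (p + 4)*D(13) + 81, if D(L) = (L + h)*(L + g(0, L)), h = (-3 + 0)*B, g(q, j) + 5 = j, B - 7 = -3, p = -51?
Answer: -906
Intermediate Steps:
B = 4 (B = 7 - 3 = 4)
g(q, j) = -5 + j
h = -12 (h = (-3 + 0)*4 = -3*4 = -12)
D(L) = (-12 + L)*(-5 + 2*L) (D(L) = (L - 12)*(L + (-5 + L)) = (-12 + L)*(-5 + 2*L))
(p + 4)*D(13) + 81 = (-51 + 4)*(60 - 29*13 + 2*13²) + 81 = -47*(60 - 377 + 2*169) + 81 = -47*(60 - 377 + 338) + 81 = -47*21 + 81 = -987 + 81 = -906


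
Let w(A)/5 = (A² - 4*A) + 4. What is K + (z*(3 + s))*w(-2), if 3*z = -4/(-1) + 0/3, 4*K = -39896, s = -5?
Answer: -30562/3 ≈ -10187.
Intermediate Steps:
w(A) = 20 - 20*A + 5*A² (w(A) = 5*((A² - 4*A) + 4) = 5*(4 + A² - 4*A) = 20 - 20*A + 5*A²)
K = -9974 (K = (¼)*(-39896) = -9974)
z = 4/3 (z = (-4/(-1) + 0/3)/3 = (-4*(-1) + 0*(⅓))/3 = (4 + 0)/3 = (⅓)*4 = 4/3 ≈ 1.3333)
K + (z*(3 + s))*w(-2) = -9974 + (4*(3 - 5)/3)*(20 - 20*(-2) + 5*(-2)²) = -9974 + ((4/3)*(-2))*(20 + 40 + 5*4) = -9974 - 8*(20 + 40 + 20)/3 = -9974 - 8/3*80 = -9974 - 640/3 = -30562/3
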